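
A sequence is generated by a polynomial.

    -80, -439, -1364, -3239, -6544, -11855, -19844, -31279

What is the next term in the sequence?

-47024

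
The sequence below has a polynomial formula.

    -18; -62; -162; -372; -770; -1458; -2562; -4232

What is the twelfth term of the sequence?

-20412

First differences: -44, -100, -210, -398, -688, -1104, -1670
Second differences: -56, -110, -188, -290, -416, -566
Third differences: -54, -78, -102, -126, -150
Fourth differences: -24, -24, -24, -24
Fourth differences constant at -24.
-150 − 24 = -174;  -566 − 174 = -740;  -1670 − 740 = -2410;  -4232 − 2410 = -6642
-174 − 24 = -198;  -740 − 198 = -938;  -2410 − 938 = -3348;  -6642 − 3348 = -9990
-198 − 24 = -222;  -938 − 222 = -1160;  -3348 − 1160 = -4508;  -9990 − 4508 = -14498
-222 − 24 = -246;  -1160 − 246 = -1406;  -4508 − 1406 = -5914;  -14498 − 5914 = -20412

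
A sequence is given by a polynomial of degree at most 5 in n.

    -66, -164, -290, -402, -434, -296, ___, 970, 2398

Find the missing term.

Using the first 6 terms:
First differences: -98  -126  -112  -32  138
Second differences: -28  14  80  170
Third differences: 42  66  90
Fourth differences: 24  24
Constant fourth difference = 24.
Extend forward: 90 + 24 = 114;  170 + 114 = 284;  138 + 284 = 422;  -296 + 422 = 126

126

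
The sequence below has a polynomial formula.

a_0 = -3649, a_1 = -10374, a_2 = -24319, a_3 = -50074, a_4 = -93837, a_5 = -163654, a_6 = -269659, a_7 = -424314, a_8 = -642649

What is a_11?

-1873594

First differences: -6725  -13945  -25755  -43763  -69817  -106005  -154655  -218335
Second differences: -7220  -11810  -18008  -26054  -36188  -48650  -63680
Third differences: -4590  -6198  -8046  -10134  -12462  -15030
Fourth differences: -1608  -1848  -2088  -2328  -2568
Fifth differences: -240  -240  -240  -240
Fifth differences constant at -240.
-2568 − 240 = -2808;  -15030 − 2808 = -17838;  -63680 − 17838 = -81518;  -218335 − 81518 = -299853;  -642649 − 299853 = -942502
-2808 − 240 = -3048;  -17838 − 3048 = -20886;  -81518 − 20886 = -102404;  -299853 − 102404 = -402257;  -942502 − 402257 = -1344759
-3048 − 240 = -3288;  -20886 − 3288 = -24174;  -102404 − 24174 = -126578;  -402257 − 126578 = -528835;  -1344759 − 528835 = -1873594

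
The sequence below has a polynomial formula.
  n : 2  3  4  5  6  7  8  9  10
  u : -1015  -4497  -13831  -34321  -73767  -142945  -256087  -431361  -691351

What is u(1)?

-97

-3482, -9334, -20490, -39446, -69178, -113142, -175274, -259990
-5852, -11156, -18956, -29732, -43964, -62132, -84716
-5304, -7800, -10776, -14232, -18168, -22584
-2496, -2976, -3456, -3936, -4416
-480, -480, -480, -480
The fifth differences are constant at -480.
Work back: -2496 + 480 = -2016;  -5304 + 2016 = -3288;  -5852 + 3288 = -2564;  -3482 + 2564 = -918;  -1015 + 918 = -97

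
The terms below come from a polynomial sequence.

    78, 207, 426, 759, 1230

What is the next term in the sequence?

129  219  333  471
90  114  138
24  24
Third differences constant at 24.
138 + 24 = 162;  471 + 162 = 633;  1230 + 633 = 1863

1863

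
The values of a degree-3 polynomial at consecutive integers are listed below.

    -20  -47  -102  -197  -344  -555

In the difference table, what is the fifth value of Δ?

-211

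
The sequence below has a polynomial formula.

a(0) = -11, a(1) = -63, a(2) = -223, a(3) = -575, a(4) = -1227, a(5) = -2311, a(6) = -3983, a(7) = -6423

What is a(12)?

-38123

First differences: -52  -160  -352  -652  -1084  -1672  -2440
Second differences: -108  -192  -300  -432  -588  -768
Third differences: -84  -108  -132  -156  -180
Fourth differences: -24  -24  -24  -24
Constant fourth difference = -24, so extend:
-180 − 24 = -204;  -768 − 204 = -972;  -2440 − 972 = -3412;  -6423 − 3412 = -9835
-204 − 24 = -228;  -972 − 228 = -1200;  -3412 − 1200 = -4612;  -9835 − 4612 = -14447
-228 − 24 = -252;  -1200 − 252 = -1452;  -4612 − 1452 = -6064;  -14447 − 6064 = -20511
-252 − 24 = -276;  -1452 − 276 = -1728;  -6064 − 1728 = -7792;  -20511 − 7792 = -28303
-276 − 24 = -300;  -1728 − 300 = -2028;  -7792 − 2028 = -9820;  -28303 − 9820 = -38123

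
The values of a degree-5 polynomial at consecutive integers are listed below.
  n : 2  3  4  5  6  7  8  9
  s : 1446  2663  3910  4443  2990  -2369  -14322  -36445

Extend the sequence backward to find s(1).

595

First differences: 1217, 1247, 533, -1453, -5359, -11953, -22123
Second differences: 30, -714, -1986, -3906, -6594, -10170
Third differences: -744, -1272, -1920, -2688, -3576
Fourth differences: -528, -648, -768, -888
Fifth differences: -120, -120, -120
The fifth differences are constant at -120.
Work back: -528 + 120 = -408;  -744 + 408 = -336;  30 + 336 = 366;  1217 − 366 = 851;  1446 − 851 = 595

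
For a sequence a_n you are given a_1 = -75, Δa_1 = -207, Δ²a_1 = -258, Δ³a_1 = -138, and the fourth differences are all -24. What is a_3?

Build the table forward from the leading diagonal:
Fourth differences: -24  -24  -24
Third differences: -138  -162  -186
Second differences: -258  -396  -558
First differences: -207  -465  -861
a: -75  -282  -747

-747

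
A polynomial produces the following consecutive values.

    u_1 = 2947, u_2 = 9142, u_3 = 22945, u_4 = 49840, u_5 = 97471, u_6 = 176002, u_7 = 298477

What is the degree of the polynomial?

First differences: 6195, 13803, 26895, 47631, 78531, 122475
Second differences: 7608, 13092, 20736, 30900, 43944
Third differences: 5484, 7644, 10164, 13044
Fourth differences: 2160, 2520, 2880
Fifth differences: 360, 360
The fifth differences are constant, so the polynomial has degree 5.

5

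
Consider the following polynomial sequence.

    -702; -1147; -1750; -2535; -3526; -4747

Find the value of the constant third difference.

-24

Δ: -445, -603, -785, -991, -1221
Δ²: -158, -182, -206, -230
Δ³: -24, -24, -24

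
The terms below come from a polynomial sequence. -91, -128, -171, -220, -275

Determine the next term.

-336

First differences: -37  -43  -49  -55
Second differences: -6  -6  -6
Second differences constant at -6.
-55 − 6 = -61;  -275 − 61 = -336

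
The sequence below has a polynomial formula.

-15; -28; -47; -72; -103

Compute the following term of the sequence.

First differences: -13  -19  -25  -31
Second differences: -6  -6  -6
Second differences constant at -6.
-31 − 6 = -37;  -103 − 37 = -140

-140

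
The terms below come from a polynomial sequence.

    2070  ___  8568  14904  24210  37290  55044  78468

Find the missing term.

4494

Using the last 6 terms:
D1: 6336  9306  13080  17754  23424
D2: 2970  3774  4674  5670
D3: 804  900  996
D4: 96  96
Constant fourth difference = 96.
Extend backward: 804 − 96 = 708;  2970 − 708 = 2262;  6336 − 2262 = 4074;  8568 − 4074 = 4494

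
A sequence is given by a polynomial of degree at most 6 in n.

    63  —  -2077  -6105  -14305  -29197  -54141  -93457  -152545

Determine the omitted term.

Using the last 7 terms:
D1: -4028  -8200  -14892  -24944  -39316  -59088
D2: -4172  -6692  -10052  -14372  -19772
D3: -2520  -3360  -4320  -5400
D4: -840  -960  -1080
D5: -120  -120
Constant fifth difference = -120.
Extend backward: -840 + 120 = -720;  -2520 + 720 = -1800;  -4172 + 1800 = -2372;  -4028 + 2372 = -1656;  -2077 + 1656 = -421

-421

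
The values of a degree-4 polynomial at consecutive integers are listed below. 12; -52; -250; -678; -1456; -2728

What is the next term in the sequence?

-4662

First differences: -64 , -198 , -428 , -778 , -1272
Second differences: -134 , -230 , -350 , -494
Third differences: -96 , -120 , -144
Fourth differences: -24 , -24
Constant fourth difference = -24, so extend:
-144 − 24 = -168;  -494 − 168 = -662;  -1272 − 662 = -1934;  -2728 − 1934 = -4662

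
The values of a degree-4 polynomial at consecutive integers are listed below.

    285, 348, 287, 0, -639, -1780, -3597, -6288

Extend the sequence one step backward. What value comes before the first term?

176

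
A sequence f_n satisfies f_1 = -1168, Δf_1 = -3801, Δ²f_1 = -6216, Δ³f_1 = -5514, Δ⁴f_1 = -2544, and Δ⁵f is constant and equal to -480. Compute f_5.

-78268

Build the table forward from the leading diagonal:
D5: -480  -480  -480  -480  -480
D4: -2544  -3024  -3504  -3984  -4464
D3: -5514  -8058  -11082  -14586  -18570
D2: -6216  -11730  -19788  -30870  -45456
D1: -3801  -10017  -21747  -41535  -72405
f: -1168  -4969  -14986  -36733  -78268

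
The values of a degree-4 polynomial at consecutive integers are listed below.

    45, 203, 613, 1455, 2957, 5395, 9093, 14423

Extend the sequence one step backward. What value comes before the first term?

D1: 158  410  842  1502  2438  3698  5330
D2: 252  432  660  936  1260  1632
D3: 180  228  276  324  372
D4: 48  48  48  48
The fourth differences are constant at 48.
Work back: 180 − 48 = 132;  252 − 132 = 120;  158 − 120 = 38;  45 − 38 = 7

7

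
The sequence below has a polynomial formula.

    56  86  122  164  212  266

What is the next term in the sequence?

Δ: 30  36  42  48  54
Δ²: 6  6  6  6
Second differences constant at 6.
54 + 6 = 60;  266 + 60 = 326

326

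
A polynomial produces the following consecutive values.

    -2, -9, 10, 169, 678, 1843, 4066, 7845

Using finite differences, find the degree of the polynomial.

4

Δ: -7, 19, 159, 509, 1165, 2223, 3779
Δ²: 26, 140, 350, 656, 1058, 1556
Δ³: 114, 210, 306, 402, 498
Δ⁴: 96, 96, 96, 96
The fourth differences are constant, so the polynomial has degree 4.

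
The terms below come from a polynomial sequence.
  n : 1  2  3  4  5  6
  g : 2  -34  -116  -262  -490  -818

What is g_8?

-1846

D1: -36, -82, -146, -228, -328
D2: -46, -64, -82, -100
D3: -18, -18, -18
The third differences are constant (-18).
-100 − 18 = -118;  -328 − 118 = -446;  -818 − 446 = -1264
-118 − 18 = -136;  -446 − 136 = -582;  -1264 − 582 = -1846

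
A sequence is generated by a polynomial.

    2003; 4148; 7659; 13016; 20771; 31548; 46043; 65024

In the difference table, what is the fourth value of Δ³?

D1: 2145, 3511, 5357, 7755, 10777, 14495, 18981
D2: 1366, 1846, 2398, 3022, 3718, 4486
D3: 480, 552, 624, 696, 768
D4: 72, 72, 72, 72

696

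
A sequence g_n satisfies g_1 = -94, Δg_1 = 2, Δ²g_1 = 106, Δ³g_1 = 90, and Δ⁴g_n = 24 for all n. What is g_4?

Build the table forward from the leading diagonal:
Fourth differences: 24  24  24  24
Third differences: 90  114  138  162
Second differences: 106  196  310  448
First differences: 2  108  304  614
g: -94  -92  16  320

320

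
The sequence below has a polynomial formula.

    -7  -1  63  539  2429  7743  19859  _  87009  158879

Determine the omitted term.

43883

Using the first 7 terms:
First differences: 6  64  476  1890  5314  12116
Second differences: 58  412  1414  3424  6802
Third differences: 354  1002  2010  3378
Fourth differences: 648  1008  1368
Fifth differences: 360  360
Constant fifth difference = 360.
Extend forward: 1368 + 360 = 1728;  3378 + 1728 = 5106;  6802 + 5106 = 11908;  12116 + 11908 = 24024;  19859 + 24024 = 43883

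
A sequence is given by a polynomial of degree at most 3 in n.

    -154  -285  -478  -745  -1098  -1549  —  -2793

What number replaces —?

Using the first 6 terms:
First differences: -131, -193, -267, -353, -451
Second differences: -62, -74, -86, -98
Third differences: -12, -12, -12
Constant third difference = -12.
Extend forward: -98 − 12 = -110;  -451 − 110 = -561;  -1549 − 561 = -2110

-2110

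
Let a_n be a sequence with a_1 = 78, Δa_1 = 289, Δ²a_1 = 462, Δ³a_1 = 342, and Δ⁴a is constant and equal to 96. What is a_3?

1118

Build the table forward from the leading diagonal:
Fourth differences: 96  96  96
Third differences: 342  438  534
Second differences: 462  804  1242
First differences: 289  751  1555
a: 78  367  1118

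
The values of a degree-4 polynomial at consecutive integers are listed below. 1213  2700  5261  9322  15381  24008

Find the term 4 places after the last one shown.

98116

Δ: 1487 , 2561 , 4061 , 6059 , 8627
Δ²: 1074 , 1500 , 1998 , 2568
Δ³: 426 , 498 , 570
Δ⁴: 72 , 72
Constant fourth difference = 72, so extend:
570 + 72 = 642;  2568 + 642 = 3210;  8627 + 3210 = 11837;  24008 + 11837 = 35845
642 + 72 = 714;  3210 + 714 = 3924;  11837 + 3924 = 15761;  35845 + 15761 = 51606
714 + 72 = 786;  3924 + 786 = 4710;  15761 + 4710 = 20471;  51606 + 20471 = 72077
786 + 72 = 858;  4710 + 858 = 5568;  20471 + 5568 = 26039;  72077 + 26039 = 98116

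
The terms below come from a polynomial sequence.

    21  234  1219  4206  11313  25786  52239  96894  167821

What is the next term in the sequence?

First differences: 213, 985, 2987, 7107, 14473, 26453, 44655, 70927
Second differences: 772, 2002, 4120, 7366, 11980, 18202, 26272
Third differences: 1230, 2118, 3246, 4614, 6222, 8070
Fourth differences: 888, 1128, 1368, 1608, 1848
Fifth differences: 240, 240, 240, 240
Constant fifth difference = 240, so extend:
1848 + 240 = 2088;  8070 + 2088 = 10158;  26272 + 10158 = 36430;  70927 + 36430 = 107357;  167821 + 107357 = 275178

275178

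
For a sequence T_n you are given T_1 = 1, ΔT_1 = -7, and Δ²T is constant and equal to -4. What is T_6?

Build the table forward from the leading diagonal:
D2: -4  -4  -4  -4  -4  -4
D1: -7  -11  -15  -19  -23  -27
T: 1  -6  -17  -32  -51  -74

-74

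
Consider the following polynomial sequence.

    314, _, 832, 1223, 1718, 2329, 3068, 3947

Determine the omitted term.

533

Using the last 6 terms:
First differences: 391, 495, 611, 739, 879
Second differences: 104, 116, 128, 140
Third differences: 12, 12, 12
Constant third difference = 12.
Extend backward: 104 − 12 = 92;  391 − 92 = 299;  832 − 299 = 533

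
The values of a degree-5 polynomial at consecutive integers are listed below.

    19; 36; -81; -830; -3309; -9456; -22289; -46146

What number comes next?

17  -117  -749  -2479  -6147  -12833  -23857
-134  -632  -1730  -3668  -6686  -11024
-498  -1098  -1938  -3018  -4338
-600  -840  -1080  -1320
-240  -240  -240
The fifth differences are constant (-240).
-1320 − 240 = -1560;  -4338 − 1560 = -5898;  -11024 − 5898 = -16922;  -23857 − 16922 = -40779;  -46146 − 40779 = -86925

-86925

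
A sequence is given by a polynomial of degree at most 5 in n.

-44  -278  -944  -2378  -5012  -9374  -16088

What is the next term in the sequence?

-25874

Δ: -234, -666, -1434, -2634, -4362, -6714
Δ²: -432, -768, -1200, -1728, -2352
Δ³: -336, -432, -528, -624
Δ⁴: -96, -96, -96
Constant fourth difference = -96, so extend:
-624 − 96 = -720;  -2352 − 720 = -3072;  -6714 − 3072 = -9786;  -16088 − 9786 = -25874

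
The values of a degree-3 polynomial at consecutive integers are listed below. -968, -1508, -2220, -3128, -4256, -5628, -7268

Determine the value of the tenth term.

First differences: -540, -712, -908, -1128, -1372, -1640
Second differences: -172, -196, -220, -244, -268
Third differences: -24, -24, -24, -24
Third differences constant at -24.
-268 − 24 = -292;  -1640 − 292 = -1932;  -7268 − 1932 = -9200
-292 − 24 = -316;  -1932 − 316 = -2248;  -9200 − 2248 = -11448
-316 − 24 = -340;  -2248 − 340 = -2588;  -11448 − 2588 = -14036

-14036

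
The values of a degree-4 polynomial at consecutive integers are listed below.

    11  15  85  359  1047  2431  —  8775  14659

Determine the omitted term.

4865

Using the first 6 terms:
D1: 4  70  274  688  1384
D2: 66  204  414  696
D3: 138  210  282
D4: 72  72
Constant fourth difference = 72.
Extend forward: 282 + 72 = 354;  696 + 354 = 1050;  1384 + 1050 = 2434;  2431 + 2434 = 4865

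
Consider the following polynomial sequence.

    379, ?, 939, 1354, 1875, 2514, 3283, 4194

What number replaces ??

Using the last 6 terms:
415, 521, 639, 769, 911
106, 118, 130, 142
12, 12, 12
Constant third difference = 12.
Extend backward: 106 − 12 = 94;  415 − 94 = 321;  939 − 321 = 618

618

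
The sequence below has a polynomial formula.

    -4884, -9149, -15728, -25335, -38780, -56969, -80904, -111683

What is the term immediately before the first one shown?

-2315

First differences: -4265  -6579  -9607  -13445  -18189  -23935  -30779
Second differences: -2314  -3028  -3838  -4744  -5746  -6844
Third differences: -714  -810  -906  -1002  -1098
Fourth differences: -96  -96  -96  -96
The fourth differences are constant at -96.
Work back: -714 + 96 = -618;  -2314 + 618 = -1696;  -4265 + 1696 = -2569;  -4884 + 2569 = -2315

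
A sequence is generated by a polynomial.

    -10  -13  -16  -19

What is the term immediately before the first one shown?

-7

D1: -3, -3, -3
The first differences are constant at -3.
Work back: -10 + 3 = -7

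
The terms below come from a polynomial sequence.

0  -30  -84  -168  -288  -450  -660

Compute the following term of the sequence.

-924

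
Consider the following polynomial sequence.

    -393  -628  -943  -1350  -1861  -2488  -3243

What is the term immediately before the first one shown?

-226

Δ: -235, -315, -407, -511, -627, -755
Δ²: -80, -92, -104, -116, -128
Δ³: -12, -12, -12, -12
The third differences are constant at -12.
Work back: -80 + 12 = -68;  -235 + 68 = -167;  -393 + 167 = -226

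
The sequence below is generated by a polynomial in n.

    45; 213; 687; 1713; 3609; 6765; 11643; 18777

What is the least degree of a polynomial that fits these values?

4

Δ: 168, 474, 1026, 1896, 3156, 4878, 7134
Δ²: 306, 552, 870, 1260, 1722, 2256
Δ³: 246, 318, 390, 462, 534
Δ⁴: 72, 72, 72, 72
The fourth differences are constant, so the polynomial has degree 4.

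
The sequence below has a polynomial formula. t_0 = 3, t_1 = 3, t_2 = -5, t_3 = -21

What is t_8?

-221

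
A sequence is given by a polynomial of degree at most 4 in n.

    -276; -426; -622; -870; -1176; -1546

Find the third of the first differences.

-248

First differences: -150, -196, -248, -306, -370
Second differences: -46, -52, -58, -64
Third differences: -6, -6, -6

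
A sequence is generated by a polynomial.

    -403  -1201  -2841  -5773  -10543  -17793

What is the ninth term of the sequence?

-62283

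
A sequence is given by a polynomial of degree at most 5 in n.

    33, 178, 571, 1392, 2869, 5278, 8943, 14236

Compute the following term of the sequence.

Δ: 145 , 393 , 821 , 1477 , 2409 , 3665 , 5293
Δ²: 248 , 428 , 656 , 932 , 1256 , 1628
Δ³: 180 , 228 , 276 , 324 , 372
Δ⁴: 48 , 48 , 48 , 48
The fourth differences are constant (48).
372 + 48 = 420;  1628 + 420 = 2048;  5293 + 2048 = 7341;  14236 + 7341 = 21577

21577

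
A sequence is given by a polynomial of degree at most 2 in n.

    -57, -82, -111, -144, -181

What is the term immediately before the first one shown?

-25  -29  -33  -37
-4  -4  -4
The second differences are constant at -4.
Work back: -25 + 4 = -21;  -57 + 21 = -36

-36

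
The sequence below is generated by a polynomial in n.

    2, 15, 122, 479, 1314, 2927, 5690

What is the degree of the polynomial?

4

13, 107, 357, 835, 1613, 2763
94, 250, 478, 778, 1150
156, 228, 300, 372
72, 72, 72
The fourth differences are constant, so the polynomial has degree 4.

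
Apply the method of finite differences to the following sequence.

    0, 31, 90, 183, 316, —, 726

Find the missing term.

495

Using the first 5 terms:
31, 59, 93, 133
28, 34, 40
6, 6
Constant third difference = 6.
Extend forward: 40 + 6 = 46;  133 + 46 = 179;  316 + 179 = 495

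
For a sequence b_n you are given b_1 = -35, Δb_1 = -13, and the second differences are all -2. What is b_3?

-63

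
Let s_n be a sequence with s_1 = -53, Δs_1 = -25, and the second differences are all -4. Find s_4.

Build the table forward from the leading diagonal:
D2: -4, -4, -4, -4
D1: -25, -29, -33, -37
s: -53, -78, -107, -140

-140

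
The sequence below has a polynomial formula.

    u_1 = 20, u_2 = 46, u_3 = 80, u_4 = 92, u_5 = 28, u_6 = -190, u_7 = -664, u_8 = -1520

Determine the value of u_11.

First differences: 26  34  12  -64  -218  -474  -856
Second differences: 8  -22  -76  -154  -256  -382
Third differences: -30  -54  -78  -102  -126
Fourth differences: -24  -24  -24  -24
Constant fourth difference = -24, so extend:
-126 − 24 = -150;  -382 − 150 = -532;  -856 − 532 = -1388;  -1520 − 1388 = -2908
-150 − 24 = -174;  -532 − 174 = -706;  -1388 − 706 = -2094;  -2908 − 2094 = -5002
-174 − 24 = -198;  -706 − 198 = -904;  -2094 − 904 = -2998;  -5002 − 2998 = -8000

-8000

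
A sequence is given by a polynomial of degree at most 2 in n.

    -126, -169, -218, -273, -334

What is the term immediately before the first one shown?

-89

D1: -43, -49, -55, -61
D2: -6, -6, -6
The second differences are constant at -6.
Work back: -43 + 6 = -37;  -126 + 37 = -89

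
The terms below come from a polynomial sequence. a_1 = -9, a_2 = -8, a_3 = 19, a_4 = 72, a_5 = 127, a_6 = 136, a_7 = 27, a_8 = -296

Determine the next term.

-953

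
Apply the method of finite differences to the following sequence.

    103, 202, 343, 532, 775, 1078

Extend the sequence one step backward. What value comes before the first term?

D1: 99, 141, 189, 243, 303
D2: 42, 48, 54, 60
D3: 6, 6, 6
The third differences are constant at 6.
Work back: 42 − 6 = 36;  99 − 36 = 63;  103 − 63 = 40

40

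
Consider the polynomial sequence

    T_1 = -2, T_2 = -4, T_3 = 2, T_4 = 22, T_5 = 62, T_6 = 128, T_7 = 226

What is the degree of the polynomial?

3

Δ: -2, 6, 20, 40, 66, 98
Δ²: 8, 14, 20, 26, 32
Δ³: 6, 6, 6, 6
The third differences are constant, so the polynomial has degree 3.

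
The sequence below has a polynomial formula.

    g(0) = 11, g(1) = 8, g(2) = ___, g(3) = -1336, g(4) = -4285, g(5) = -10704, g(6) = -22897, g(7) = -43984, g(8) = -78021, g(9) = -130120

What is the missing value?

Using the last 7 terms:
Δ: -2949, -6419, -12193, -21087, -34037, -52099
Δ²: -3470, -5774, -8894, -12950, -18062
Δ³: -2304, -3120, -4056, -5112
Δ⁴: -816, -936, -1056
Δ⁵: -120, -120
Constant fifth difference = -120.
Extend backward: -816 + 120 = -696;  -2304 + 696 = -1608;  -3470 + 1608 = -1862;  -2949 + 1862 = -1087;  -1336 + 1087 = -249

-249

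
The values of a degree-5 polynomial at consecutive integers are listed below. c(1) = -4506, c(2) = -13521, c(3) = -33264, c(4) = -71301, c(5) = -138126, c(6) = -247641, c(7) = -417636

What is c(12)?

First differences: -9015, -19743, -38037, -66825, -109515, -169995
Second differences: -10728, -18294, -28788, -42690, -60480
Third differences: -7566, -10494, -13902, -17790
Fourth differences: -2928, -3408, -3888
Fifth differences: -480, -480
The fifth differences are constant (-480).
-3888 − 480 = -4368;  -17790 − 4368 = -22158;  -60480 − 22158 = -82638;  -169995 − 82638 = -252633;  -417636 − 252633 = -670269
-4368 − 480 = -4848;  -22158 − 4848 = -27006;  -82638 − 27006 = -109644;  -252633 − 109644 = -362277;  -670269 − 362277 = -1032546
-4848 − 480 = -5328;  -27006 − 5328 = -32334;  -109644 − 32334 = -141978;  -362277 − 141978 = -504255;  -1032546 − 504255 = -1536801
-5328 − 480 = -5808;  -32334 − 5808 = -38142;  -141978 − 38142 = -180120;  -504255 − 180120 = -684375;  -1536801 − 684375 = -2221176
-5808 − 480 = -6288;  -38142 − 6288 = -44430;  -180120 − 44430 = -224550;  -684375 − 224550 = -908925;  -2221176 − 908925 = -3130101

-3130101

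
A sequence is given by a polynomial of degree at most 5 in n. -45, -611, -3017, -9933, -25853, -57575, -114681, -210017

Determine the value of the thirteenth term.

-1998717

D1: -566, -2406, -6916, -15920, -31722, -57106, -95336
D2: -1840, -4510, -9004, -15802, -25384, -38230
D3: -2670, -4494, -6798, -9582, -12846
D4: -1824, -2304, -2784, -3264
D5: -480, -480, -480
The fifth differences are constant (-480).
-3264 − 480 = -3744;  -12846 − 3744 = -16590;  -38230 − 16590 = -54820;  -95336 − 54820 = -150156;  -210017 − 150156 = -360173
-3744 − 480 = -4224;  -16590 − 4224 = -20814;  -54820 − 20814 = -75634;  -150156 − 75634 = -225790;  -360173 − 225790 = -585963
-4224 − 480 = -4704;  -20814 − 4704 = -25518;  -75634 − 25518 = -101152;  -225790 − 101152 = -326942;  -585963 − 326942 = -912905
-4704 − 480 = -5184;  -25518 − 5184 = -30702;  -101152 − 30702 = -131854;  -326942 − 131854 = -458796;  -912905 − 458796 = -1371701
-5184 − 480 = -5664;  -30702 − 5664 = -36366;  -131854 − 36366 = -168220;  -458796 − 168220 = -627016;  -1371701 − 627016 = -1998717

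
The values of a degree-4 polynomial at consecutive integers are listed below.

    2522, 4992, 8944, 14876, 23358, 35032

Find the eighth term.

70884

D1: 2470, 3952, 5932, 8482, 11674
D2: 1482, 1980, 2550, 3192
D3: 498, 570, 642
D4: 72, 72
Constant fourth difference = 72, so extend:
642 + 72 = 714;  3192 + 714 = 3906;  11674 + 3906 = 15580;  35032 + 15580 = 50612
714 + 72 = 786;  3906 + 786 = 4692;  15580 + 4692 = 20272;  50612 + 20272 = 70884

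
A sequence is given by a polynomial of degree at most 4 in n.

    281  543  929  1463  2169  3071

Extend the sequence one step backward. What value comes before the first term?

First differences: 262, 386, 534, 706, 902
Second differences: 124, 148, 172, 196
Third differences: 24, 24, 24
The third differences are constant at 24.
Work back: 124 − 24 = 100;  262 − 100 = 162;  281 − 162 = 119

119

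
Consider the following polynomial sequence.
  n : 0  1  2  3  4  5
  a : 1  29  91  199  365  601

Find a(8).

1849

Δ: 28, 62, 108, 166, 236
Δ²: 34, 46, 58, 70
Δ³: 12, 12, 12
The third differences are constant (12).
70 + 12 = 82;  236 + 82 = 318;  601 + 318 = 919
82 + 12 = 94;  318 + 94 = 412;  919 + 412 = 1331
94 + 12 = 106;  412 + 106 = 518;  1331 + 518 = 1849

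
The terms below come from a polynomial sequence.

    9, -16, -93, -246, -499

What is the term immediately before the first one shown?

Δ: -25  -77  -153  -253
Δ²: -52  -76  -100
Δ³: -24  -24
The third differences are constant at -24.
Work back: -52 + 24 = -28;  -25 + 28 = 3;  9 − 3 = 6

6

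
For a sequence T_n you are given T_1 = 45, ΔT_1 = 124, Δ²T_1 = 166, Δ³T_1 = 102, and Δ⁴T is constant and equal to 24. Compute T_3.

Build the table forward from the leading diagonal:
Δ⁴: 24, 24, 24
Δ³: 102, 126, 150
Δ²: 166, 268, 394
Δ: 124, 290, 558
T: 45, 169, 459

459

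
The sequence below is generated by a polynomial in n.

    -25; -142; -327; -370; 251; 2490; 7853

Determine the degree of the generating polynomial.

First differences: -117, -185, -43, 621, 2239, 5363
Second differences: -68, 142, 664, 1618, 3124
Third differences: 210, 522, 954, 1506
Fourth differences: 312, 432, 552
Fifth differences: 120, 120
The fifth differences are constant, so the polynomial has degree 5.

5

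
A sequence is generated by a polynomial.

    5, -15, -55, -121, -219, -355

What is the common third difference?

D1: -20, -40, -66, -98, -136
D2: -20, -26, -32, -38
D3: -6, -6, -6

-6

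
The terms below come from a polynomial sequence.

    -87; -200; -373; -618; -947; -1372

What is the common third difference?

-12

D1: -113, -173, -245, -329, -425
D2: -60, -72, -84, -96
D3: -12, -12, -12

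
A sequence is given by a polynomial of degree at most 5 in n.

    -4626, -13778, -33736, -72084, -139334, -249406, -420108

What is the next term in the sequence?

-673616

First differences: -9152  -19958  -38348  -67250  -110072  -170702
Second differences: -10806  -18390  -28902  -42822  -60630
Third differences: -7584  -10512  -13920  -17808
Fourth differences: -2928  -3408  -3888
Fifth differences: -480  -480
Constant fifth difference = -480, so extend:
-3888 − 480 = -4368;  -17808 − 4368 = -22176;  -60630 − 22176 = -82806;  -170702 − 82806 = -253508;  -420108 − 253508 = -673616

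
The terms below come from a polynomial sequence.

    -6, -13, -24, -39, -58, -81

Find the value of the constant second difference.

First differences: -7, -11, -15, -19, -23
Second differences: -4, -4, -4, -4

-4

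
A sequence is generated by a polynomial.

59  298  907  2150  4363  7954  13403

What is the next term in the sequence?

21262

First differences: 239, 609, 1243, 2213, 3591, 5449
Second differences: 370, 634, 970, 1378, 1858
Third differences: 264, 336, 408, 480
Fourth differences: 72, 72, 72
Constant fourth difference = 72, so extend:
480 + 72 = 552;  1858 + 552 = 2410;  5449 + 2410 = 7859;  13403 + 7859 = 21262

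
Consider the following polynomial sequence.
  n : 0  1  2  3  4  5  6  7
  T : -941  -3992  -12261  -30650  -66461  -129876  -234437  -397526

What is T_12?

First differences: -3051, -8269, -18389, -35811, -63415, -104561, -163089
Second differences: -5218, -10120, -17422, -27604, -41146, -58528
Third differences: -4902, -7302, -10182, -13542, -17382
Fourth differences: -2400, -2880, -3360, -3840
Fifth differences: -480, -480, -480
The fifth differences are constant (-480).
-3840 − 480 = -4320;  -17382 − 4320 = -21702;  -58528 − 21702 = -80230;  -163089 − 80230 = -243319;  -397526 − 243319 = -640845
-4320 − 480 = -4800;  -21702 − 4800 = -26502;  -80230 − 26502 = -106732;  -243319 − 106732 = -350051;  -640845 − 350051 = -990896
-4800 − 480 = -5280;  -26502 − 5280 = -31782;  -106732 − 31782 = -138514;  -350051 − 138514 = -488565;  -990896 − 488565 = -1479461
-5280 − 480 = -5760;  -31782 − 5760 = -37542;  -138514 − 37542 = -176056;  -488565 − 176056 = -664621;  -1479461 − 664621 = -2144082
-5760 − 480 = -6240;  -37542 − 6240 = -43782;  -176056 − 43782 = -219838;  -664621 − 219838 = -884459;  -2144082 − 884459 = -3028541

-3028541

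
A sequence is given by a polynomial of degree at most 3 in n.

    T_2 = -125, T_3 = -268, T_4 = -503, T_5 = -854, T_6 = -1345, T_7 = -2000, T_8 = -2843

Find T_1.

-50

D1: -143, -235, -351, -491, -655, -843
D2: -92, -116, -140, -164, -188
D3: -24, -24, -24, -24
The third differences are constant at -24.
Work back: -92 + 24 = -68;  -143 + 68 = -75;  -125 + 75 = -50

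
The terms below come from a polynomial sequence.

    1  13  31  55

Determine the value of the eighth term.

Δ: 12, 18, 24
Δ²: 6, 6
The second differences are constant (6).
24 + 6 = 30;  55 + 30 = 85
30 + 6 = 36;  85 + 36 = 121
36 + 6 = 42;  121 + 42 = 163
42 + 6 = 48;  163 + 48 = 211

211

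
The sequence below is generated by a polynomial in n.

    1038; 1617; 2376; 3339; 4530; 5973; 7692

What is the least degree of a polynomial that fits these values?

Δ: 579, 759, 963, 1191, 1443, 1719
Δ²: 180, 204, 228, 252, 276
Δ³: 24, 24, 24, 24
The third differences are constant, so the polynomial has degree 3.

3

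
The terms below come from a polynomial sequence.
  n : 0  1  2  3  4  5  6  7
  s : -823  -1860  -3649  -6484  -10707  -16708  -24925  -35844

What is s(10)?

-90393

-1037, -1789, -2835, -4223, -6001, -8217, -10919
-752, -1046, -1388, -1778, -2216, -2702
-294, -342, -390, -438, -486
-48, -48, -48, -48
The fourth differences are constant (-48).
-486 − 48 = -534;  -2702 − 534 = -3236;  -10919 − 3236 = -14155;  -35844 − 14155 = -49999
-534 − 48 = -582;  -3236 − 582 = -3818;  -14155 − 3818 = -17973;  -49999 − 17973 = -67972
-582 − 48 = -630;  -3818 − 630 = -4448;  -17973 − 4448 = -22421;  -67972 − 22421 = -90393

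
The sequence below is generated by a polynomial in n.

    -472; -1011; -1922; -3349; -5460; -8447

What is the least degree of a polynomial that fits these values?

D1: -539, -911, -1427, -2111, -2987
D2: -372, -516, -684, -876
D3: -144, -168, -192
D4: -24, -24
The fourth differences are constant, so the polynomial has degree 4.

4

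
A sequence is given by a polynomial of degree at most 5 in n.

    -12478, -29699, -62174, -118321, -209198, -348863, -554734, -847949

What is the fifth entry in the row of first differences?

-139665

D1: -17221, -32475, -56147, -90877, -139665, -205871, -293215
D2: -15254, -23672, -34730, -48788, -66206, -87344
D3: -8418, -11058, -14058, -17418, -21138
D4: -2640, -3000, -3360, -3720
D5: -360, -360, -360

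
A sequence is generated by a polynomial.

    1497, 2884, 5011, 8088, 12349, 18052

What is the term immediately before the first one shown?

664

1387  2127  3077  4261  5703
740  950  1184  1442
210  234  258
24  24
The fourth differences are constant at 24.
Work back: 210 − 24 = 186;  740 − 186 = 554;  1387 − 554 = 833;  1497 − 833 = 664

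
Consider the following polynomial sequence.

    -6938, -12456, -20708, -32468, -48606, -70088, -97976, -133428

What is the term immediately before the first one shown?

Δ: -5518  -8252  -11760  -16138  -21482  -27888  -35452
Δ²: -2734  -3508  -4378  -5344  -6406  -7564
Δ³: -774  -870  -966  -1062  -1158
Δ⁴: -96  -96  -96  -96
The fourth differences are constant at -96.
Work back: -774 + 96 = -678;  -2734 + 678 = -2056;  -5518 + 2056 = -3462;  -6938 + 3462 = -3476

-3476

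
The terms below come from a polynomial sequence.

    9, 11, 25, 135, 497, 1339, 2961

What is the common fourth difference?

First differences: 2, 14, 110, 362, 842, 1622
Second differences: 12, 96, 252, 480, 780
Third differences: 84, 156, 228, 300
Fourth differences: 72, 72, 72

72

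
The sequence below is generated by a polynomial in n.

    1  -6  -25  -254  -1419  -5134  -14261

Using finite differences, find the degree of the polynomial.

5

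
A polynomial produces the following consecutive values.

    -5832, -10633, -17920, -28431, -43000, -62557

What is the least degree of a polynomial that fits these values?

4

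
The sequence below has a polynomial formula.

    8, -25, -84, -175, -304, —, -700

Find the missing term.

Using the first 5 terms:
First differences: -33  -59  -91  -129
Second differences: -26  -32  -38
Third differences: -6  -6
Constant third difference = -6.
Extend forward: -38 − 6 = -44;  -129 − 44 = -173;  -304 − 173 = -477

-477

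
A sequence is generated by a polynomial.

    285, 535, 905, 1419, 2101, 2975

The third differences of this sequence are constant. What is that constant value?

First differences: 250, 370, 514, 682, 874
Second differences: 120, 144, 168, 192
Third differences: 24, 24, 24

24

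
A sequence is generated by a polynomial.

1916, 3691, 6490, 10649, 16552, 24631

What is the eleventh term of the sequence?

D1: 1775 , 2799 , 4159 , 5903 , 8079
D2: 1024 , 1360 , 1744 , 2176
D3: 336 , 384 , 432
D4: 48 , 48
The fourth differences are constant (48).
432 + 48 = 480;  2176 + 480 = 2656;  8079 + 2656 = 10735;  24631 + 10735 = 35366
480 + 48 = 528;  2656 + 528 = 3184;  10735 + 3184 = 13919;  35366 + 13919 = 49285
528 + 48 = 576;  3184 + 576 = 3760;  13919 + 3760 = 17679;  49285 + 17679 = 66964
576 + 48 = 624;  3760 + 624 = 4384;  17679 + 4384 = 22063;  66964 + 22063 = 89027
624 + 48 = 672;  4384 + 672 = 5056;  22063 + 5056 = 27119;  89027 + 27119 = 116146

116146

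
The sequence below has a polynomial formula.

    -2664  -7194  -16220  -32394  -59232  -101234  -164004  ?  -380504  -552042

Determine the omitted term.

-254370

Using the first 7 terms:
D1: -4530  -9026  -16174  -26838  -42002  -62770
D2: -4496  -7148  -10664  -15164  -20768
D3: -2652  -3516  -4500  -5604
D4: -864  -984  -1104
D5: -120  -120
Constant fifth difference = -120.
Extend forward: -1104 − 120 = -1224;  -5604 − 1224 = -6828;  -20768 − 6828 = -27596;  -62770 − 27596 = -90366;  -164004 − 90366 = -254370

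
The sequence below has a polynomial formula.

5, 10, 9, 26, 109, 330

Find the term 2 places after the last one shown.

1594

D1: 5 , -1 , 17 , 83 , 221
D2: -6 , 18 , 66 , 138
D3: 24 , 48 , 72
D4: 24 , 24
Constant fourth difference = 24, so extend:
72 + 24 = 96;  138 + 96 = 234;  221 + 234 = 455;  330 + 455 = 785
96 + 24 = 120;  234 + 120 = 354;  455 + 354 = 809;  785 + 809 = 1594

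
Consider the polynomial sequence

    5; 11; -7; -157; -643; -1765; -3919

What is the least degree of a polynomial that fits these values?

4

6, -18, -150, -486, -1122, -2154
-24, -132, -336, -636, -1032
-108, -204, -300, -396
-96, -96, -96
The fourth differences are constant, so the polynomial has degree 4.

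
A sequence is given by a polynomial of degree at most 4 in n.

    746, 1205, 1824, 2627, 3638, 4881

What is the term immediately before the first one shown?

D1: 459, 619, 803, 1011, 1243
D2: 160, 184, 208, 232
D3: 24, 24, 24
The third differences are constant at 24.
Work back: 160 − 24 = 136;  459 − 136 = 323;  746 − 323 = 423

423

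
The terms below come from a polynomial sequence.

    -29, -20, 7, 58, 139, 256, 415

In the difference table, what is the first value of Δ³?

6

D1: 9, 27, 51, 81, 117, 159
D2: 18, 24, 30, 36, 42
D3: 6, 6, 6, 6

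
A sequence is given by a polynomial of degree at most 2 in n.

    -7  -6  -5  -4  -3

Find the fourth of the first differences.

First differences: 1, 1, 1, 1

1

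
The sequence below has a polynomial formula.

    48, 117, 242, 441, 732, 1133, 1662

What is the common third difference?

18

Δ: 69, 125, 199, 291, 401, 529
Δ²: 56, 74, 92, 110, 128
Δ³: 18, 18, 18, 18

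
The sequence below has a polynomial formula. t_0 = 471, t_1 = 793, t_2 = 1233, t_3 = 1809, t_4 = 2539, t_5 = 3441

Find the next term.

4533

First differences: 322  440  576  730  902
Second differences: 118  136  154  172
Third differences: 18  18  18
The third differences are constant (18).
172 + 18 = 190;  902 + 190 = 1092;  3441 + 1092 = 4533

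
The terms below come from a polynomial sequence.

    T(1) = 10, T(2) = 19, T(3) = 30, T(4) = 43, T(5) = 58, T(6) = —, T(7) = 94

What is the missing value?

75

Using the first 5 terms:
D1: 9, 11, 13, 15
D2: 2, 2, 2
Constant second difference = 2.
Extend forward: 15 + 2 = 17;  58 + 17 = 75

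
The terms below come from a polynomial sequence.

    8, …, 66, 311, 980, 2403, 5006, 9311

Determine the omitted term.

11

Using the last 6 terms:
Δ: 245, 669, 1423, 2603, 4305
Δ²: 424, 754, 1180, 1702
Δ³: 330, 426, 522
Δ⁴: 96, 96
Constant fourth difference = 96.
Extend backward: 330 − 96 = 234;  424 − 234 = 190;  245 − 190 = 55;  66 − 55 = 11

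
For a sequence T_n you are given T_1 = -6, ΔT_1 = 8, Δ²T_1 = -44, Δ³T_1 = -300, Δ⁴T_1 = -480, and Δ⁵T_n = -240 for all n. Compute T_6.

Build the table forward from the leading diagonal:
Fifth differences: -240, -240, -240, -240, -240, -240
Fourth differences: -480, -720, -960, -1200, -1440, -1680
Third differences: -300, -780, -1500, -2460, -3660, -5100
Second differences: -44, -344, -1124, -2624, -5084, -8744
First differences: 8, -36, -380, -1504, -4128, -9212
T: -6, 2, -34, -414, -1918, -6046

-6046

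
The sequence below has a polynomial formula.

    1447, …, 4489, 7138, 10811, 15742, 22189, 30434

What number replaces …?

2654

Using the last 6 terms:
First differences: 2649  3673  4931  6447  8245
Second differences: 1024  1258  1516  1798
Third differences: 234  258  282
Fourth differences: 24  24
Constant fourth difference = 24.
Extend backward: 234 − 24 = 210;  1024 − 210 = 814;  2649 − 814 = 1835;  4489 − 1835 = 2654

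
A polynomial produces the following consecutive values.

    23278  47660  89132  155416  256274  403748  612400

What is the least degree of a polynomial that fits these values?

D1: 24382, 41472, 66284, 100858, 147474, 208652
D2: 17090, 24812, 34574, 46616, 61178
D3: 7722, 9762, 12042, 14562
D4: 2040, 2280, 2520
D5: 240, 240
The fifth differences are constant, so the polynomial has degree 5.

5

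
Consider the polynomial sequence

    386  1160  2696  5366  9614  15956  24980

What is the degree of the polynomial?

4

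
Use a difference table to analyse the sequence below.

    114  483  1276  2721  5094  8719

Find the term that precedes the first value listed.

First differences: 369  793  1445  2373  3625
Second differences: 424  652  928  1252
Third differences: 228  276  324
Fourth differences: 48  48
The fourth differences are constant at 48.
Work back: 228 − 48 = 180;  424 − 180 = 244;  369 − 244 = 125;  114 − 125 = -11

-11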